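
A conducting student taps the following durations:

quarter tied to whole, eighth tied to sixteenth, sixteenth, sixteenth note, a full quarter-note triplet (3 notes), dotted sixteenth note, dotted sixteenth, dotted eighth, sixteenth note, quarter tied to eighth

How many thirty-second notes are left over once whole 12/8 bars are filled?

One bar of 12/8 = 48 thirty-second notes.
Each duration in thirty-second notes: quarter tied to whole (quarter + whole) = 40; eighth tied to sixteenth (eighth + sixteenth) = 6; sixteenth = 2; sixteenth note = 2; a full quarter-note triplet (3 notes) (three triplet quarters span one half) = 16; dotted sixteenth note = 3; dotted sixteenth = 3; dotted eighth = 6; sixteenth note = 2; quarter tied to eighth (quarter + eighth) = 12.
Sum: 40 + 6 + 2 + 2 + 16 + 3 + 3 + 6 + 2 + 12 = 92.
92 ÷ 48 = 1 complete bar with 44 thirty-second notes remaining.

44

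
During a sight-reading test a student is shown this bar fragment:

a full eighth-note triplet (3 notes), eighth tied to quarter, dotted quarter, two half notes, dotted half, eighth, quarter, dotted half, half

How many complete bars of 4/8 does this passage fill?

One bar of 4/8 = 4 eighth notes.
Working in eighth notes: a full eighth-note triplet (3 notes) (three triplet eighths span one quarter) = 2; eighth tied to quarter (eighth + quarter) = 3; dotted quarter = 3; half note = 4; half note = 4; dotted half = 6; eighth = 1; quarter = 2; dotted half = 6; half = 4.
Adding: 2 + 3 + 3 + 4 + 4 + 6 + 1 + 2 + 6 + 4 = 35.
35 ÷ 4 = 8 complete bars with 3 left over.

8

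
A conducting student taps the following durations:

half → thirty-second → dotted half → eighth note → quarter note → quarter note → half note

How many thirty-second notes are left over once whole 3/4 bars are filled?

One bar of 3/4 = 24 thirty-second notes.
Each duration in thirty-second notes: half = 16; thirty-second = 1; dotted half = 24; eighth note = 4; quarter note = 8; quarter note = 8; half note = 16.
Adding: 16 + 1 + 24 + 4 + 8 + 8 + 16 = 77.
77 ÷ 24 = 3 complete bars with 5 thirty-second notes remaining.

5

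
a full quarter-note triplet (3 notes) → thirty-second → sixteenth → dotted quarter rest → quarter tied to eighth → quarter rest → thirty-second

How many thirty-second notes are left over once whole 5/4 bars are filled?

One bar of 5/4 = 40 thirty-second notes.
Express everything in thirty-second notes: a full quarter-note triplet (3 notes) (three triplet quarters span one half) = 16; thirty-second = 1; sixteenth = 2; dotted quarter rest = 12; quarter tied to eighth (quarter + eighth) = 12; quarter rest = 8; thirty-second = 1.
Altogether 16 + 1 + 2 + 12 + 12 + 8 + 1 = 52.
52 ÷ 40 = 1 complete bar with 12 thirty-second notes remaining.

12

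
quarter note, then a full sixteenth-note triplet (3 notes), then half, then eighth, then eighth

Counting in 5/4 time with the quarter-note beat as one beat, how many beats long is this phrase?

One quarter-note beat = 2 eighth notes.
Working in eighth notes: quarter note = 2; a full sixteenth-note triplet (3 notes) (three triplet sixteenths span one eighth) = 1; half = 4; eighth = 1; eighth = 1.
Total: 2 + 1 + 4 + 1 + 1 = 9.
9 ÷ 2 = 4.5 beats.

4.5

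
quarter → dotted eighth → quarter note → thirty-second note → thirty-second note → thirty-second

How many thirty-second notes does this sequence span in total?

25

In thirty-second notes: quarter = 8; dotted eighth = 6; quarter note = 8; thirty-second note = 1; thirty-second note = 1; thirty-second = 1.
Adding: 8 + 6 + 8 + 1 + 1 + 1 = 25 thirty-second notes.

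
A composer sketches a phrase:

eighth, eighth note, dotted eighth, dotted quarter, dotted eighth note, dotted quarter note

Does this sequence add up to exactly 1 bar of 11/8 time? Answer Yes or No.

One bar of 11/8 = 22 sixteenth notes.
Convert each value to sixteenth notes: eighth = 2; eighth note = 2; dotted eighth = 3; dotted quarter = 6; dotted eighth note = 3; dotted quarter note = 6.
Sum: 2 + 2 + 3 + 6 + 3 + 6 = 22.
22 equals 22, so the answer is Yes.

Yes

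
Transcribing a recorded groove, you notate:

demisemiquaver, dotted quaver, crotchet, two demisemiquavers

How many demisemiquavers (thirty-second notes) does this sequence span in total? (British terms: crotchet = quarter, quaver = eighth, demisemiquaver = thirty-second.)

In thirty-second notes: demisemiquaver = 1; dotted quaver = 6; crotchet = 8; demisemiquaver = 1; demisemiquaver = 1.
Altogether 1 + 6 + 8 + 1 + 1 = 17 thirty-second notes.

17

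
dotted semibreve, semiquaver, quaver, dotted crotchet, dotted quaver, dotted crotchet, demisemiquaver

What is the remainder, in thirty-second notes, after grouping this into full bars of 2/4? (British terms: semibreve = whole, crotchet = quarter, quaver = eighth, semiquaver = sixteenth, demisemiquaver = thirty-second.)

5

One bar of 2/4 = 16 thirty-second notes.
In thirty-second notes: dotted semibreve = 48; semiquaver = 2; quaver = 4; dotted crotchet = 12; dotted quaver = 6; dotted crotchet = 12; demisemiquaver = 1.
Altogether 48 + 2 + 4 + 12 + 6 + 12 + 1 = 85.
85 ÷ 16 = 5 complete bars with 5 thirty-second notes remaining.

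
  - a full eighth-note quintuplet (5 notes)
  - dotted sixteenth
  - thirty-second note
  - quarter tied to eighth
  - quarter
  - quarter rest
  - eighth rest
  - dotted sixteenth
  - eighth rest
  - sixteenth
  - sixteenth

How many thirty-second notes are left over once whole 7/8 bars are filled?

7

One bar of 7/8 = 28 thirty-second notes.
Convert each value to thirty-second notes: a full eighth-note quintuplet (5 notes) (five quintuplet eighths span one half) = 16; dotted sixteenth = 3; thirty-second note = 1; quarter tied to eighth (quarter + eighth) = 12; quarter = 8; quarter rest = 8; eighth rest = 4; dotted sixteenth = 3; eighth rest = 4; sixteenth = 2; sixteenth = 2.
Sum: 16 + 3 + 1 + 12 + 8 + 8 + 4 + 3 + 4 + 2 + 2 = 63.
63 ÷ 28 = 2 complete bars with 7 thirty-second notes remaining.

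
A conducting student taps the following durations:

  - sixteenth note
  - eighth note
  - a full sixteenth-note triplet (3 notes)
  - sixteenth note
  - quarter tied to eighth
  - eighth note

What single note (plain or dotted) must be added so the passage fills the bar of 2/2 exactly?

The bar of 2/2 = 16 sixteenth notes.
Each duration in sixteenth notes: sixteenth note = 1; eighth note = 2; a full sixteenth-note triplet (3 notes) (three triplet sixteenths span one eighth) = 2; sixteenth note = 1; quarter tied to eighth (quarter + eighth) = 6; eighth note = 2.
Total: 1 + 2 + 2 + 1 + 6 + 2 = 14.
Remaining: 16 − 14 = 2 sixteenth notes, which is a eighth note.

eighth note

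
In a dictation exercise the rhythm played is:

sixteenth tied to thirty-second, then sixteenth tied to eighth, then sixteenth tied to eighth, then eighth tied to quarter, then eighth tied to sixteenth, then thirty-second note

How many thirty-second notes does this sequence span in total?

34

Working in thirty-second notes: sixteenth tied to thirty-second (sixteenth + thirty-second) = 3; sixteenth tied to eighth (sixteenth + eighth) = 6; sixteenth tied to eighth (sixteenth + eighth) = 6; eighth tied to quarter (eighth + quarter) = 12; eighth tied to sixteenth (eighth + sixteenth) = 6; thirty-second note = 1.
Sum: 3 + 6 + 6 + 12 + 6 + 1 = 34 thirty-second notes.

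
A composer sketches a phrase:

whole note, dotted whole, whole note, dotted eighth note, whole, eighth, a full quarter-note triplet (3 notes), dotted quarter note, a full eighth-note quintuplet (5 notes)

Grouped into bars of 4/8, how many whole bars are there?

One bar of 4/8 = 8 sixteenth notes.
Express everything in sixteenth notes: whole note = 16; dotted whole = 24; whole note = 16; dotted eighth note = 3; whole = 16; eighth = 2; a full quarter-note triplet (3 notes) (three triplet quarters span one half) = 8; dotted quarter note = 6; a full eighth-note quintuplet (5 notes) (five quintuplet eighths span one half) = 8.
Adding: 16 + 24 + 16 + 3 + 16 + 2 + 8 + 6 + 8 = 99.
99 ÷ 8 = 12 complete bars with 3 left over.

12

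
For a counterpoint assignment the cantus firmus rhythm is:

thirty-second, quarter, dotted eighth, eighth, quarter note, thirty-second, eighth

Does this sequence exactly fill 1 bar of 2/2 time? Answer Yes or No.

One bar of 2/2 = 32 thirty-second notes.
Each duration in thirty-second notes: thirty-second = 1; quarter = 8; dotted eighth = 6; eighth = 4; quarter note = 8; thirty-second = 1; eighth = 4.
Altogether 1 + 8 + 6 + 4 + 8 + 1 + 4 = 32.
32 equals 32, so the answer is Yes.

Yes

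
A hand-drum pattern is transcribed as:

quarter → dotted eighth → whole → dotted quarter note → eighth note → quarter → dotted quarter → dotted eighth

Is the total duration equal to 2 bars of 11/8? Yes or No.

Yes

One bar of 11/8 = 22 sixteenth notes, so 2 bars = 44.
Express everything in sixteenth notes: quarter = 4; dotted eighth = 3; whole = 16; dotted quarter note = 6; eighth note = 2; quarter = 4; dotted quarter = 6; dotted eighth = 3.
Total: 4 + 3 + 16 + 6 + 2 + 4 + 6 + 3 = 44.
44 equals 44, so the answer is Yes.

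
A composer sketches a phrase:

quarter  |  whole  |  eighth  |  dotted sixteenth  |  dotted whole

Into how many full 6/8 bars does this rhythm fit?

3

One bar of 6/8 = 24 thirty-second notes.
Convert each value to thirty-second notes: quarter = 8; whole = 32; eighth = 4; dotted sixteenth = 3; dotted whole = 48.
Total: 8 + 32 + 4 + 3 + 48 = 95.
95 ÷ 24 = 3 complete bars with 23 left over.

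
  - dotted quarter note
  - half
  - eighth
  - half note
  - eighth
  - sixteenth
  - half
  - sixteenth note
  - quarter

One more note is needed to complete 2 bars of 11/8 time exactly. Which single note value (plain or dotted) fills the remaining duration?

2 bars of 11/8 = 44 sixteenth notes.
Convert each value to sixteenth notes: dotted quarter note = 6; half = 8; eighth = 2; half note = 8; eighth = 2; sixteenth = 1; half = 8; sixteenth note = 1; quarter = 4.
Altogether 6 + 8 + 2 + 8 + 2 + 1 + 8 + 1 + 4 = 40.
Remaining: 44 − 40 = 4 sixteenth notes, which is a quarter note.

quarter note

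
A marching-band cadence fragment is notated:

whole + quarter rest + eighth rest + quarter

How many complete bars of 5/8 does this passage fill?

One bar of 5/8 = 5 eighth notes.
Convert each value to eighth notes: whole = 8; quarter rest = 2; eighth rest = 1; quarter = 2.
Sum: 8 + 2 + 1 + 2 = 13.
13 ÷ 5 = 2 complete bars with 3 left over.

2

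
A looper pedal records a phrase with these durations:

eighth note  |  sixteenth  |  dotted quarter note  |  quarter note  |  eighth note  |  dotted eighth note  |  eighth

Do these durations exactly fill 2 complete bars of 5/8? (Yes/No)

One bar of 5/8 = 10 sixteenth notes, so 2 bars = 20.
Each duration in sixteenth notes: eighth note = 2; sixteenth = 1; dotted quarter note = 6; quarter note = 4; eighth note = 2; dotted eighth note = 3; eighth = 2.
Sum: 2 + 1 + 6 + 4 + 2 + 3 + 2 = 20.
20 equals 20, so the answer is Yes.

Yes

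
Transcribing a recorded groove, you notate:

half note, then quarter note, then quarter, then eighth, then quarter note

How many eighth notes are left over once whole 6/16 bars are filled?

One bar of 6/16 = 3 eighth notes.
Express everything in eighth notes: half note = 4; quarter note = 2; quarter = 2; eighth = 1; quarter note = 2.
Altogether 4 + 2 + 2 + 1 + 2 = 11.
11 ÷ 3 = 3 complete bars with 2 eighth notes remaining.

2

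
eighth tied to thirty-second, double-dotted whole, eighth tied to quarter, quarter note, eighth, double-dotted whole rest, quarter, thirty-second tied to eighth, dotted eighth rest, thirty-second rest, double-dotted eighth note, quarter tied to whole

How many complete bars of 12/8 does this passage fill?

4

One bar of 12/8 = 48 thirty-second notes.
Express everything in thirty-second notes: eighth tied to thirty-second (eighth + thirty-second) = 5; double-dotted whole = 56; eighth tied to quarter (eighth + quarter) = 12; quarter note = 8; eighth = 4; double-dotted whole rest = 56; quarter = 8; thirty-second tied to eighth (thirty-second + eighth) = 5; dotted eighth rest = 6; thirty-second rest = 1; double-dotted eighth note = 7; quarter tied to whole (quarter + whole) = 40.
Adding: 5 + 56 + 12 + 8 + 4 + 56 + 8 + 5 + 6 + 1 + 7 + 40 = 208.
208 ÷ 48 = 4 complete bars with 16 left over.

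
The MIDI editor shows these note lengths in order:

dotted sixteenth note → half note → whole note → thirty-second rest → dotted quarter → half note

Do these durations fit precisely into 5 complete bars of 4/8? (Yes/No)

One bar of 4/8 = 16 thirty-second notes, so 5 bars = 80.
Working in thirty-second notes: dotted sixteenth note = 3; half note = 16; whole note = 32; thirty-second rest = 1; dotted quarter = 12; half note = 16.
Altogether 3 + 16 + 32 + 1 + 12 + 16 = 80.
80 equals 80, so the answer is Yes.

Yes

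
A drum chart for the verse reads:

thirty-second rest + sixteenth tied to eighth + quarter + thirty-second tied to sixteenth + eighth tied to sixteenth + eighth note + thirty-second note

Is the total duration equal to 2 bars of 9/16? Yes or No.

One bar of 9/16 = 18 thirty-second notes, so 2 bars = 36.
Convert each value to thirty-second notes: thirty-second rest = 1; sixteenth tied to eighth (sixteenth + eighth) = 6; quarter = 8; thirty-second tied to sixteenth (thirty-second + sixteenth) = 3; eighth tied to sixteenth (eighth + sixteenth) = 6; eighth note = 4; thirty-second note = 1.
Adding: 1 + 6 + 8 + 3 + 6 + 4 + 1 = 29.
29 falls short of 36, so the answer is No.

No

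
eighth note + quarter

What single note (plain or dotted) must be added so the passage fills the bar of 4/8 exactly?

eighth note

The bar of 4/8 = 4 eighth notes.
Express everything in eighth notes: eighth note = 1; quarter = 2.
Sum: 1 + 2 = 3.
Remaining: 4 − 3 = 1 eighth note, which is a eighth note.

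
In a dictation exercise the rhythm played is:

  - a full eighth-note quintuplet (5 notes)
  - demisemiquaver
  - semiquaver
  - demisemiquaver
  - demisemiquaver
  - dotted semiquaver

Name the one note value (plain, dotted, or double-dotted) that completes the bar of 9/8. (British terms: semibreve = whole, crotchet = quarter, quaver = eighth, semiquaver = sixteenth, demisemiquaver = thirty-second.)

The bar of 9/8 = 36 thirty-second notes.
Convert each value to thirty-second notes: a full eighth-note quintuplet (5 notes) (five quintuplet eighths span one half) = 16; demisemiquaver = 1; semiquaver = 2; demisemiquaver = 1; demisemiquaver = 1; dotted semiquaver = 3.
Total: 16 + 1 + 2 + 1 + 1 + 3 = 24.
Remaining: 36 − 24 = 12 thirty-second notes, which is a dotted quarter note.

dotted quarter note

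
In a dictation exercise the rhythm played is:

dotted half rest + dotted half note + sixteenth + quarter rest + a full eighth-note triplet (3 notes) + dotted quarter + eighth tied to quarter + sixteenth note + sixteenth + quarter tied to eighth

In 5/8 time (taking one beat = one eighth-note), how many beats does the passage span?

One eighth-note beat = 2 sixteenth notes.
Convert each value to sixteenth notes: dotted half rest = 12; dotted half note = 12; sixteenth = 1; quarter rest = 4; a full eighth-note triplet (3 notes) (three triplet eighths span one quarter) = 4; dotted quarter = 6; eighth tied to quarter (eighth + quarter) = 6; sixteenth note = 1; sixteenth = 1; quarter tied to eighth (quarter + eighth) = 6.
Sum: 12 + 12 + 1 + 4 + 4 + 6 + 6 + 1 + 1 + 6 = 53.
53 ÷ 2 = 26.5 beats.

26.5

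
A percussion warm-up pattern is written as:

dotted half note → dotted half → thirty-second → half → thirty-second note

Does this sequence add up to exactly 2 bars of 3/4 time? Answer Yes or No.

One bar of 3/4 = 24 thirty-second notes, so 2 bars = 48.
In thirty-second notes: dotted half note = 24; dotted half = 24; thirty-second = 1; half = 16; thirty-second note = 1.
Sum: 24 + 24 + 1 + 16 + 1 = 66.
66 exceeds 48, so the answer is No.

No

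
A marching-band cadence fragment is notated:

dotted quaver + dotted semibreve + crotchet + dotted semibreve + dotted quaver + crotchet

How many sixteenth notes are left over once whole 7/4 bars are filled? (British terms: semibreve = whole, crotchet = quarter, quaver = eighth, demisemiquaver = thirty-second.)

6

One bar of 7/4 = 28 sixteenth notes.
Express everything in sixteenth notes: dotted quaver = 3; dotted semibreve = 24; crotchet = 4; dotted semibreve = 24; dotted quaver = 3; crotchet = 4.
Total: 3 + 24 + 4 + 24 + 3 + 4 = 62.
62 ÷ 28 = 2 complete bars with 6 sixteenth notes remaining.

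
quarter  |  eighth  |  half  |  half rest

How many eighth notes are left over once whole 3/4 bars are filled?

5

One bar of 3/4 = 6 eighth notes.
Working in eighth notes: quarter = 2; eighth = 1; half = 4; half rest = 4.
Altogether 2 + 1 + 4 + 4 = 11.
11 ÷ 6 = 1 complete bar with 5 eighth notes remaining.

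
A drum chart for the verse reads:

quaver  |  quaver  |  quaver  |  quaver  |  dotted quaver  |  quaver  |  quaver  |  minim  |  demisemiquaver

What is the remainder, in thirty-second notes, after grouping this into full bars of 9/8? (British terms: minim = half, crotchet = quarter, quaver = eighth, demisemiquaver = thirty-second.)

One bar of 9/8 = 36 thirty-second notes.
In thirty-second notes: quaver = 4; quaver = 4; quaver = 4; quaver = 4; dotted quaver = 6; quaver = 4; quaver = 4; minim = 16; demisemiquaver = 1.
Sum: 4 + 4 + 4 + 4 + 6 + 4 + 4 + 16 + 1 = 47.
47 ÷ 36 = 1 complete bar with 11 thirty-second notes remaining.

11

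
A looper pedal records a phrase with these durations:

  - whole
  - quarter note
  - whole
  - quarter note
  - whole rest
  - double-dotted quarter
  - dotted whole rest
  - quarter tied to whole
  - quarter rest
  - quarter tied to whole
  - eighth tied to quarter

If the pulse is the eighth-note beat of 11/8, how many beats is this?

One eighth-note beat = 2 sixteenth notes.
In sixteenth notes: whole = 16; quarter note = 4; whole = 16; quarter note = 4; whole rest = 16; double-dotted quarter = 7; dotted whole rest = 24; quarter tied to whole (quarter + whole) = 20; quarter rest = 4; quarter tied to whole (quarter + whole) = 20; eighth tied to quarter (eighth + quarter) = 6.
Total: 16 + 4 + 16 + 4 + 16 + 7 + 24 + 20 + 4 + 20 + 6 = 137.
137 ÷ 2 = 68.5 beats.

68.5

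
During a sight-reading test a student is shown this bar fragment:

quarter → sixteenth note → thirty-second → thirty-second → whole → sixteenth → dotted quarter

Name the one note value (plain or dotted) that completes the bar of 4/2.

The bar of 4/2 = 64 thirty-second notes.
In thirty-second notes: quarter = 8; sixteenth note = 2; thirty-second = 1; thirty-second = 1; whole = 32; sixteenth = 2; dotted quarter = 12.
Adding: 8 + 2 + 1 + 1 + 32 + 2 + 12 = 58.
Remaining: 64 − 58 = 6 thirty-second notes, which is a dotted eighth note.

dotted eighth note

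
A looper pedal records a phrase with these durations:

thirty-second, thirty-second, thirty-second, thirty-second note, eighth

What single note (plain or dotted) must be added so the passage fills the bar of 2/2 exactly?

dotted half note

The bar of 2/2 = 32 thirty-second notes.
Express everything in thirty-second notes: thirty-second = 1; thirty-second = 1; thirty-second = 1; thirty-second note = 1; eighth = 4.
Total: 1 + 1 + 1 + 1 + 4 = 8.
Remaining: 32 − 8 = 24 thirty-second notes, which is a dotted half note.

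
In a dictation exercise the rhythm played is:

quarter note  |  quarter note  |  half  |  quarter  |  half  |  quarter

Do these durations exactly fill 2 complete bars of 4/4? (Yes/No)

One bar of 4/4 = 4 quarter notes, so 2 bars = 8.
Convert each value to quarter notes: quarter note = 1; quarter note = 1; half = 2; quarter = 1; half = 2; quarter = 1.
Total: 1 + 1 + 2 + 1 + 2 + 1 = 8.
8 equals 8, so the answer is Yes.

Yes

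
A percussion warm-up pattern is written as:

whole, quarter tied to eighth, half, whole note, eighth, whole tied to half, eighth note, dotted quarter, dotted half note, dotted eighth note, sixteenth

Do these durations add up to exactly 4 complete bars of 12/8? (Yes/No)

Yes

One bar of 12/8 = 24 sixteenth notes, so 4 bars = 96.
Each duration in sixteenth notes: whole = 16; quarter tied to eighth (quarter + eighth) = 6; half = 8; whole note = 16; eighth = 2; whole tied to half (whole + half) = 24; eighth note = 2; dotted quarter = 6; dotted half note = 12; dotted eighth note = 3; sixteenth = 1.
Sum: 16 + 6 + 8 + 16 + 2 + 24 + 2 + 6 + 12 + 3 + 1 = 96.
96 equals 96, so the answer is Yes.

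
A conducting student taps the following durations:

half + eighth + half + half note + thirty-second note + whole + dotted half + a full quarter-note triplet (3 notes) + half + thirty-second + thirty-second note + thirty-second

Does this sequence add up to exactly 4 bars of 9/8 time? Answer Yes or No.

One bar of 9/8 = 36 thirty-second notes, so 4 bars = 144.
In thirty-second notes: half = 16; eighth = 4; half = 16; half note = 16; thirty-second note = 1; whole = 32; dotted half = 24; a full quarter-note triplet (3 notes) (three triplet quarters span one half) = 16; half = 16; thirty-second = 1; thirty-second note = 1; thirty-second = 1.
Sum: 16 + 4 + 16 + 16 + 1 + 32 + 24 + 16 + 16 + 1 + 1 + 1 = 144.
144 equals 144, so the answer is Yes.

Yes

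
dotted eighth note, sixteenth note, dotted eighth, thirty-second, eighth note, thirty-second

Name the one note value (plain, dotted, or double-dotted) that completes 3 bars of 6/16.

half note

3 bars of 6/16 = 36 thirty-second notes.
In thirty-second notes: dotted eighth note = 6; sixteenth note = 2; dotted eighth = 6; thirty-second = 1; eighth note = 4; thirty-second = 1.
Altogether 6 + 2 + 6 + 1 + 4 + 1 = 20.
Remaining: 36 − 20 = 16 thirty-second notes, which is a half note.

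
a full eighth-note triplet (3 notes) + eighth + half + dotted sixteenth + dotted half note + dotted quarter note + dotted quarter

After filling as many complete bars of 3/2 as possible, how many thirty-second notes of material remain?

31

One bar of 3/2 = 48 thirty-second notes.
Express everything in thirty-second notes: a full eighth-note triplet (3 notes) (three triplet eighths span one quarter) = 8; eighth = 4; half = 16; dotted sixteenth = 3; dotted half note = 24; dotted quarter note = 12; dotted quarter = 12.
Altogether 8 + 4 + 16 + 3 + 24 + 12 + 12 = 79.
79 ÷ 48 = 1 complete bar with 31 thirty-second notes remaining.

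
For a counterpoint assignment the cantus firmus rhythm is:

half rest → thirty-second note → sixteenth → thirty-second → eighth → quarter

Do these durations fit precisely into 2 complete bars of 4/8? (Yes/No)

One bar of 4/8 = 16 thirty-second notes, so 2 bars = 32.
Express everything in thirty-second notes: half rest = 16; thirty-second note = 1; sixteenth = 2; thirty-second = 1; eighth = 4; quarter = 8.
Adding: 16 + 1 + 2 + 1 + 4 + 8 = 32.
32 equals 32, so the answer is Yes.

Yes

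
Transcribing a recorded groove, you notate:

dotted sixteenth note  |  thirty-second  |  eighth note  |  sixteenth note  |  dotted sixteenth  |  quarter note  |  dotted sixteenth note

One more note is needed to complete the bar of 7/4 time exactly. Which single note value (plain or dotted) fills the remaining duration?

whole note

The bar of 7/4 = 56 thirty-second notes.
Convert each value to thirty-second notes: dotted sixteenth note = 3; thirty-second = 1; eighth note = 4; sixteenth note = 2; dotted sixteenth = 3; quarter note = 8; dotted sixteenth note = 3.
Altogether 3 + 1 + 4 + 2 + 3 + 8 + 3 = 24.
Remaining: 56 − 24 = 32 thirty-second notes, which is a whole note.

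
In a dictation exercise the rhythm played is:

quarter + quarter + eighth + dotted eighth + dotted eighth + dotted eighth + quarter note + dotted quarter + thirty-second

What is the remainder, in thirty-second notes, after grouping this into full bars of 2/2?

27

One bar of 2/2 = 32 thirty-second notes.
Express everything in thirty-second notes: quarter = 8; quarter = 8; eighth = 4; dotted eighth = 6; dotted eighth = 6; dotted eighth = 6; quarter note = 8; dotted quarter = 12; thirty-second = 1.
Total: 8 + 8 + 4 + 6 + 6 + 6 + 8 + 12 + 1 = 59.
59 ÷ 32 = 1 complete bar with 27 thirty-second notes remaining.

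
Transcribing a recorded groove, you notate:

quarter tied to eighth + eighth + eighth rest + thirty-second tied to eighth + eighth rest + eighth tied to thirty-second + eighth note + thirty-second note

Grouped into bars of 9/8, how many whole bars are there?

1

One bar of 9/8 = 36 thirty-second notes.
Working in thirty-second notes: quarter tied to eighth (quarter + eighth) = 12; eighth = 4; eighth rest = 4; thirty-second tied to eighth (thirty-second + eighth) = 5; eighth rest = 4; eighth tied to thirty-second (eighth + thirty-second) = 5; eighth note = 4; thirty-second note = 1.
Total: 12 + 4 + 4 + 5 + 4 + 5 + 4 + 1 = 39.
39 ÷ 36 = 1 complete bar with 3 left over.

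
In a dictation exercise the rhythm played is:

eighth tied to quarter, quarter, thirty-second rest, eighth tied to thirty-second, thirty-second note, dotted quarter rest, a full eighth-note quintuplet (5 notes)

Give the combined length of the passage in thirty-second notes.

55

Express everything in thirty-second notes: eighth tied to quarter (eighth + quarter) = 12; quarter = 8; thirty-second rest = 1; eighth tied to thirty-second (eighth + thirty-second) = 5; thirty-second note = 1; dotted quarter rest = 12; a full eighth-note quintuplet (5 notes) (five quintuplet eighths span one half) = 16.
Adding: 12 + 8 + 1 + 5 + 1 + 12 + 16 = 55 thirty-second notes.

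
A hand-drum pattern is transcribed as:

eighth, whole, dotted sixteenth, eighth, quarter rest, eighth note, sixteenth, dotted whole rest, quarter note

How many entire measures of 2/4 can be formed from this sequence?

One bar of 2/4 = 16 thirty-second notes.
Convert each value to thirty-second notes: eighth = 4; whole = 32; dotted sixteenth = 3; eighth = 4; quarter rest = 8; eighth note = 4; sixteenth = 2; dotted whole rest = 48; quarter note = 8.
Altogether 4 + 32 + 3 + 4 + 8 + 4 + 2 + 48 + 8 = 113.
113 ÷ 16 = 7 complete bars with 1 left over.

7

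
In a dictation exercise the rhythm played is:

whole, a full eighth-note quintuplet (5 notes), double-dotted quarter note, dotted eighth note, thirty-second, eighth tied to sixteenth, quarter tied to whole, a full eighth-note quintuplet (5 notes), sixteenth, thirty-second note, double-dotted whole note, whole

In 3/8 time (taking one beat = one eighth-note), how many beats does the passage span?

55.5

One eighth-note beat = 4 thirty-second notes.
In thirty-second notes: whole = 32; a full eighth-note quintuplet (5 notes) (five quintuplet eighths span one half) = 16; double-dotted quarter note = 14; dotted eighth note = 6; thirty-second = 1; eighth tied to sixteenth (eighth + sixteenth) = 6; quarter tied to whole (quarter + whole) = 40; a full eighth-note quintuplet (5 notes) (five quintuplet eighths span one half) = 16; sixteenth = 2; thirty-second note = 1; double-dotted whole note = 56; whole = 32.
Adding: 32 + 16 + 14 + 6 + 1 + 6 + 40 + 16 + 2 + 1 + 56 + 32 = 222.
222 ÷ 4 = 55.5 beats.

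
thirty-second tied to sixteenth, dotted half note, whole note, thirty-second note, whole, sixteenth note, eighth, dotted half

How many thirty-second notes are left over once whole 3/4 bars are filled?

One bar of 3/4 = 24 thirty-second notes.
Convert each value to thirty-second notes: thirty-second tied to sixteenth (thirty-second + sixteenth) = 3; dotted half note = 24; whole note = 32; thirty-second note = 1; whole = 32; sixteenth note = 2; eighth = 4; dotted half = 24.
Sum: 3 + 24 + 32 + 1 + 32 + 2 + 4 + 24 = 122.
122 ÷ 24 = 5 complete bars with 2 thirty-second notes remaining.

2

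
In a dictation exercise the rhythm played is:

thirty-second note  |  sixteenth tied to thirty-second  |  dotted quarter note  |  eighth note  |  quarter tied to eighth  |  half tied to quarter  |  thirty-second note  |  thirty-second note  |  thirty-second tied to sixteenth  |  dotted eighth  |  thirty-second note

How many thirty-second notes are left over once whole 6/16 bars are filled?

One bar of 6/16 = 12 thirty-second notes.
Convert each value to thirty-second notes: thirty-second note = 1; sixteenth tied to thirty-second (sixteenth + thirty-second) = 3; dotted quarter note = 12; eighth note = 4; quarter tied to eighth (quarter + eighth) = 12; half tied to quarter (half + quarter) = 24; thirty-second note = 1; thirty-second note = 1; thirty-second tied to sixteenth (thirty-second + sixteenth) = 3; dotted eighth = 6; thirty-second note = 1.
Sum: 1 + 3 + 12 + 4 + 12 + 24 + 1 + 1 + 3 + 6 + 1 = 68.
68 ÷ 12 = 5 complete bars with 8 thirty-second notes remaining.

8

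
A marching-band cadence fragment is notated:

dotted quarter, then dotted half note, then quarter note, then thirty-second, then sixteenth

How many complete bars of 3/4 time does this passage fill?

1

One bar of 3/4 = 24 thirty-second notes.
In thirty-second notes: dotted quarter = 12; dotted half note = 24; quarter note = 8; thirty-second = 1; sixteenth = 2.
Altogether 12 + 24 + 8 + 1 + 2 = 47.
47 ÷ 24 = 1 complete bar with 23 left over.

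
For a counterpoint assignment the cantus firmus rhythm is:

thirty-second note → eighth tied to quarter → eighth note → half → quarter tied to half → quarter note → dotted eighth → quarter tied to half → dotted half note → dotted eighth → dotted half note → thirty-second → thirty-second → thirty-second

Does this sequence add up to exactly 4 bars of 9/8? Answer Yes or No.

No

One bar of 9/8 = 36 thirty-second notes, so 4 bars = 144.
Express everything in thirty-second notes: thirty-second note = 1; eighth tied to quarter (eighth + quarter) = 12; eighth note = 4; half = 16; quarter tied to half (quarter + half) = 24; quarter note = 8; dotted eighth = 6; quarter tied to half (quarter + half) = 24; dotted half note = 24; dotted eighth = 6; dotted half note = 24; thirty-second = 1; thirty-second = 1; thirty-second = 1.
Total: 1 + 12 + 4 + 16 + 24 + 8 + 6 + 24 + 24 + 6 + 24 + 1 + 1 + 1 = 152.
152 exceeds 144, so the answer is No.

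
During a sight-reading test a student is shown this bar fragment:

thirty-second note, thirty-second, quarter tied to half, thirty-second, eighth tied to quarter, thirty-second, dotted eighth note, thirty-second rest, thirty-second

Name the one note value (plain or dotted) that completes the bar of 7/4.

quarter note

The bar of 7/4 = 56 thirty-second notes.
Convert each value to thirty-second notes: thirty-second note = 1; thirty-second = 1; quarter tied to half (quarter + half) = 24; thirty-second = 1; eighth tied to quarter (eighth + quarter) = 12; thirty-second = 1; dotted eighth note = 6; thirty-second rest = 1; thirty-second = 1.
Altogether 1 + 1 + 24 + 1 + 12 + 1 + 6 + 1 + 1 = 48.
Remaining: 56 − 48 = 8 thirty-second notes, which is a quarter note.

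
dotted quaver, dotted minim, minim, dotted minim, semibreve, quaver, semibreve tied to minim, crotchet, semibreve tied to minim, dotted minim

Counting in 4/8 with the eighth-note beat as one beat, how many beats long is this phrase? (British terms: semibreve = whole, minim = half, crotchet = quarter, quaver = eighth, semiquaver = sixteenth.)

58.5

One eighth-note beat = 2 sixteenth notes.
Convert each value to sixteenth notes: dotted quaver = 3; dotted minim = 12; minim = 8; dotted minim = 12; semibreve = 16; quaver = 2; semibreve tied to minim (semibreve + minim) = 24; crotchet = 4; semibreve tied to minim (semibreve + minim) = 24; dotted minim = 12.
Sum: 3 + 12 + 8 + 12 + 16 + 2 + 24 + 4 + 24 + 12 = 117.
117 ÷ 2 = 58.5 beats.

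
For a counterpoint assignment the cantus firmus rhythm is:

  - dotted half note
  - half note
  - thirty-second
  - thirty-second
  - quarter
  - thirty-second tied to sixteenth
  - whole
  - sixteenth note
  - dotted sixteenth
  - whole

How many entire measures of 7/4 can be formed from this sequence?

One bar of 7/4 = 56 thirty-second notes.
Working in thirty-second notes: dotted half note = 24; half note = 16; thirty-second = 1; thirty-second = 1; quarter = 8; thirty-second tied to sixteenth (thirty-second + sixteenth) = 3; whole = 32; sixteenth note = 2; dotted sixteenth = 3; whole = 32.
Adding: 24 + 16 + 1 + 1 + 8 + 3 + 32 + 2 + 3 + 32 = 122.
122 ÷ 56 = 2 complete bars with 10 left over.

2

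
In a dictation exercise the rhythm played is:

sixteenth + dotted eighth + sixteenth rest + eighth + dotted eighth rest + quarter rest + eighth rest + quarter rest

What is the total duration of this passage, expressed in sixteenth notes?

In sixteenth notes: sixteenth = 1; dotted eighth = 3; sixteenth rest = 1; eighth = 2; dotted eighth rest = 3; quarter rest = 4; eighth rest = 2; quarter rest = 4.
Total: 1 + 3 + 1 + 2 + 3 + 4 + 2 + 4 = 20 sixteenth notes.

20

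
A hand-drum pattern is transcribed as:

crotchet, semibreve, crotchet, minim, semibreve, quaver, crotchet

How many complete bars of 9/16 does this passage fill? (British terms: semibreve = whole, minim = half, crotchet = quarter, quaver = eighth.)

One bar of 9/16 = 9 sixteenth notes.
Express everything in sixteenth notes: crotchet = 4; semibreve = 16; crotchet = 4; minim = 8; semibreve = 16; quaver = 2; crotchet = 4.
Altogether 4 + 16 + 4 + 8 + 16 + 2 + 4 = 54.
54 ÷ 9 = 6 complete bars with 0 left over.

6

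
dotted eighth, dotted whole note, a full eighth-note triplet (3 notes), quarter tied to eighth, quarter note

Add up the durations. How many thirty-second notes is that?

Each duration in thirty-second notes: dotted eighth = 6; dotted whole note = 48; a full eighth-note triplet (3 notes) (three triplet eighths span one quarter) = 8; quarter tied to eighth (quarter + eighth) = 12; quarter note = 8.
Altogether 6 + 48 + 8 + 12 + 8 = 82 thirty-second notes.

82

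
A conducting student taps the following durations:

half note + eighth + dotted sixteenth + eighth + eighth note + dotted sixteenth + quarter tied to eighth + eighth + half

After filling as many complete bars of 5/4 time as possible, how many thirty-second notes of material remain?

26

One bar of 5/4 = 40 thirty-second notes.
In thirty-second notes: half note = 16; eighth = 4; dotted sixteenth = 3; eighth = 4; eighth note = 4; dotted sixteenth = 3; quarter tied to eighth (quarter + eighth) = 12; eighth = 4; half = 16.
Sum: 16 + 4 + 3 + 4 + 4 + 3 + 12 + 4 + 16 = 66.
66 ÷ 40 = 1 complete bar with 26 thirty-second notes remaining.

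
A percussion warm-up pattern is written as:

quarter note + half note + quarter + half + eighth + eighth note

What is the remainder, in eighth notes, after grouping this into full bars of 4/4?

6

One bar of 4/4 = 8 eighth notes.
Working in eighth notes: quarter note = 2; half note = 4; quarter = 2; half = 4; eighth = 1; eighth note = 1.
Adding: 2 + 4 + 2 + 4 + 1 + 1 = 14.
14 ÷ 8 = 1 complete bar with 6 eighth notes remaining.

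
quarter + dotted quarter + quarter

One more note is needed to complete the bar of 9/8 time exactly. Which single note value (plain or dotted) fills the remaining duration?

The bar of 9/8 = 9 eighth notes.
Working in eighth notes: quarter = 2; dotted quarter = 3; quarter = 2.
Altogether 2 + 3 + 2 = 7.
Remaining: 9 − 7 = 2 eighth notes, which is a quarter note.

quarter note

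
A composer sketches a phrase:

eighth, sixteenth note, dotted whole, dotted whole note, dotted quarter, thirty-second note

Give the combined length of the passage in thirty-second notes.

115

Express everything in thirty-second notes: eighth = 4; sixteenth note = 2; dotted whole = 48; dotted whole note = 48; dotted quarter = 12; thirty-second note = 1.
Total: 4 + 2 + 48 + 48 + 12 + 1 = 115 thirty-second notes.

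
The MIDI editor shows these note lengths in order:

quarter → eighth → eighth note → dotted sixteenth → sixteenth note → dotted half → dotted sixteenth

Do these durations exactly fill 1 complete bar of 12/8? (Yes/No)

Yes

One bar of 12/8 = 48 thirty-second notes.
Working in thirty-second notes: quarter = 8; eighth = 4; eighth note = 4; dotted sixteenth = 3; sixteenth note = 2; dotted half = 24; dotted sixteenth = 3.
Total: 8 + 4 + 4 + 3 + 2 + 24 + 3 = 48.
48 equals 48, so the answer is Yes.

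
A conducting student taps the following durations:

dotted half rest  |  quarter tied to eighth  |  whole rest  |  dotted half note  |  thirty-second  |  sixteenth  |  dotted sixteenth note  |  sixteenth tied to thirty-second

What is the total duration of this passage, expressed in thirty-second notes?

Express everything in thirty-second notes: dotted half rest = 24; quarter tied to eighth (quarter + eighth) = 12; whole rest = 32; dotted half note = 24; thirty-second = 1; sixteenth = 2; dotted sixteenth note = 3; sixteenth tied to thirty-second (sixteenth + thirty-second) = 3.
Total: 24 + 12 + 32 + 24 + 1 + 2 + 3 + 3 = 101 thirty-second notes.

101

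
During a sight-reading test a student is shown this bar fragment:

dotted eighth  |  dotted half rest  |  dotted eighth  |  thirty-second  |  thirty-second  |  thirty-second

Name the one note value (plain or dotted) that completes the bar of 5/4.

thirty-second note

The bar of 5/4 = 40 thirty-second notes.
Express everything in thirty-second notes: dotted eighth = 6; dotted half rest = 24; dotted eighth = 6; thirty-second = 1; thirty-second = 1; thirty-second = 1.
Adding: 6 + 24 + 6 + 1 + 1 + 1 = 39.
Remaining: 40 − 39 = 1 thirty-second note, which is a thirty-second note.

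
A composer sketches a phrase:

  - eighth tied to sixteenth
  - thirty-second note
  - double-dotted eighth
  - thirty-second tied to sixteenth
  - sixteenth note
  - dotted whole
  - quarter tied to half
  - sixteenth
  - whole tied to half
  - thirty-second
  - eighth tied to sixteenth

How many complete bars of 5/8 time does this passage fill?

7

One bar of 5/8 = 20 thirty-second notes.
Working in thirty-second notes: eighth tied to sixteenth (eighth + sixteenth) = 6; thirty-second note = 1; double-dotted eighth = 7; thirty-second tied to sixteenth (thirty-second + sixteenth) = 3; sixteenth note = 2; dotted whole = 48; quarter tied to half (quarter + half) = 24; sixteenth = 2; whole tied to half (whole + half) = 48; thirty-second = 1; eighth tied to sixteenth (eighth + sixteenth) = 6.
Total: 6 + 1 + 7 + 3 + 2 + 48 + 24 + 2 + 48 + 1 + 6 = 148.
148 ÷ 20 = 7 complete bars with 8 left over.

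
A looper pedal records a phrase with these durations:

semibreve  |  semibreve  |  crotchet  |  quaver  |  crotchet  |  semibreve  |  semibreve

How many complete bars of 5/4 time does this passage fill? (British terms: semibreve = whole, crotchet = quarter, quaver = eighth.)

3

One bar of 5/4 = 10 eighth notes.
Express everything in eighth notes: semibreve = 8; semibreve = 8; crotchet = 2; quaver = 1; crotchet = 2; semibreve = 8; semibreve = 8.
Sum: 8 + 8 + 2 + 1 + 2 + 8 + 8 = 37.
37 ÷ 10 = 3 complete bars with 7 left over.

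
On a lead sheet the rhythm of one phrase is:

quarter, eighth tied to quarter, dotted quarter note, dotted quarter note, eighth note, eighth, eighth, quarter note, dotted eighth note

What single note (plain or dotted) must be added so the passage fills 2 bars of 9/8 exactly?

2 bars of 9/8 = 36 sixteenth notes.
Working in sixteenth notes: quarter = 4; eighth tied to quarter (eighth + quarter) = 6; dotted quarter note = 6; dotted quarter note = 6; eighth note = 2; eighth = 2; eighth = 2; quarter note = 4; dotted eighth note = 3.
Altogether 4 + 6 + 6 + 6 + 2 + 2 + 2 + 4 + 3 = 35.
Remaining: 36 − 35 = 1 sixteenth note, which is a sixteenth note.

sixteenth note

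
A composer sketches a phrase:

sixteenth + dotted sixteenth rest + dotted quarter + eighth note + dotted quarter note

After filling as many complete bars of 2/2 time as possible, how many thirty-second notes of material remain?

One bar of 2/2 = 32 thirty-second notes.
Working in thirty-second notes: sixteenth = 2; dotted sixteenth rest = 3; dotted quarter = 12; eighth note = 4; dotted quarter note = 12.
Adding: 2 + 3 + 12 + 4 + 12 = 33.
33 ÷ 32 = 1 complete bar with 1 thirty-second note remaining.

1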